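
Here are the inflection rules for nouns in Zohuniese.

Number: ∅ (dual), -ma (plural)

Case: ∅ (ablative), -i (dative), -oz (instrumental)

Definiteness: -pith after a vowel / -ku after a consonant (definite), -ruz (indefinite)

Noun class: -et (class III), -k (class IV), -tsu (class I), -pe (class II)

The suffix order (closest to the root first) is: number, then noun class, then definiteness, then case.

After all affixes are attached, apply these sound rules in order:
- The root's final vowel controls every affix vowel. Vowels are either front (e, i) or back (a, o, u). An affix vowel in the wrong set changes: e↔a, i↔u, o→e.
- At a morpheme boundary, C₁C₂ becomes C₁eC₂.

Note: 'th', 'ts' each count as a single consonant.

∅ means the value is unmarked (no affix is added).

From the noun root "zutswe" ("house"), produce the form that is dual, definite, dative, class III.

number = dual: zero marking, form stays zutswe.
Attach noun class class III -et → zutsweet.
Attach definiteness definite -ku (after consonant 't') → zutsweetku.
Attach case dative -i → zutsweetkui.
Apply vowel harmony: zutsweetkui → zutsweetkii.
Apply epenthesis: zutsweetkii → zutsweetekii.

zutsweetekii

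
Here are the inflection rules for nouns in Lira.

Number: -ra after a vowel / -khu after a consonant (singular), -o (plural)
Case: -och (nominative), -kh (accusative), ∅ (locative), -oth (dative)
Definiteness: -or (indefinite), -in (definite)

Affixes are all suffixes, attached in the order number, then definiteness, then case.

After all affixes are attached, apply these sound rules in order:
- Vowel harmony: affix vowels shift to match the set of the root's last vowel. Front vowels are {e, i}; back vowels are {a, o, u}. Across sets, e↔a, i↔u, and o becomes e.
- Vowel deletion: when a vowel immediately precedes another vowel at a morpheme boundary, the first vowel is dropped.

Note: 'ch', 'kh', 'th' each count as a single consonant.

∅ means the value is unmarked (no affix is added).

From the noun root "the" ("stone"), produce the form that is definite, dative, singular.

therineth

Attach number singular -ra (after vowel 'e') → thera.
Attach definiteness definite -in → therain.
Attach case dative -oth → therainoth.
Apply vowel harmony: therainoth → thereineth.
Apply vowel deletion: thereineth → therineth.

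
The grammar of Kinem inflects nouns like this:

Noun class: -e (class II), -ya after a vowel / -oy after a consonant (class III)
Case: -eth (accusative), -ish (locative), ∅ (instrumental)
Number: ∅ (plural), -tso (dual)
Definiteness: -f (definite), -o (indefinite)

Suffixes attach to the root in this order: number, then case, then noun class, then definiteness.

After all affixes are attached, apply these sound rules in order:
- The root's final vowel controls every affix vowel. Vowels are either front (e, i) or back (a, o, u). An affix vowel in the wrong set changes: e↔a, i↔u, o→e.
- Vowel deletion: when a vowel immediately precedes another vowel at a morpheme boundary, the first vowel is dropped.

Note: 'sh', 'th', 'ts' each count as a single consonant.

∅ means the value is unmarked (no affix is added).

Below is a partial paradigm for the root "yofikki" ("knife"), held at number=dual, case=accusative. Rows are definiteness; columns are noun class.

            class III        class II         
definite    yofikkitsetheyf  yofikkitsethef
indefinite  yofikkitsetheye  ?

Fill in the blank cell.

Attach number dual -tso → yofikkitso.
Attach case accusative -eth → yofikkitsoeth.
Attach noun class class II -e → yofikkitsoethe.
Attach definiteness indefinite -o → yofikkitsoetheo.
Apply vowel harmony: yofikkitsoetheo → yofikkitseethee.
Apply vowel deletion: yofikkitseethee → yofikkitsethe.

yofikkitsethe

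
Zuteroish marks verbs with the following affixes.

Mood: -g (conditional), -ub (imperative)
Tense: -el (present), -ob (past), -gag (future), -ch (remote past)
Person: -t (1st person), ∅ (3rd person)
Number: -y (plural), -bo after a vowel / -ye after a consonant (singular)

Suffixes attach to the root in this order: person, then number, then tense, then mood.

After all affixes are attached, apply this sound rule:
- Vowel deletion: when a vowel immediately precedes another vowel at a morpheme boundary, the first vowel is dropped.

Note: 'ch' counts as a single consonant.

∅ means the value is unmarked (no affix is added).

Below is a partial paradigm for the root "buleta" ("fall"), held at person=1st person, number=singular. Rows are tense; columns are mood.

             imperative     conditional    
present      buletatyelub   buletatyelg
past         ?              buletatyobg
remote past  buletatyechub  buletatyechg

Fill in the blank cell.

Attach person 1st person -t → buletat.
Attach number singular -ye (after consonant 't') → buletatye.
Attach tense past -ob → buletatyeob.
Attach mood imperative -ub → buletatyeobub.
Apply vowel deletion: buletatyeobub → buletatyobub.

buletatyobub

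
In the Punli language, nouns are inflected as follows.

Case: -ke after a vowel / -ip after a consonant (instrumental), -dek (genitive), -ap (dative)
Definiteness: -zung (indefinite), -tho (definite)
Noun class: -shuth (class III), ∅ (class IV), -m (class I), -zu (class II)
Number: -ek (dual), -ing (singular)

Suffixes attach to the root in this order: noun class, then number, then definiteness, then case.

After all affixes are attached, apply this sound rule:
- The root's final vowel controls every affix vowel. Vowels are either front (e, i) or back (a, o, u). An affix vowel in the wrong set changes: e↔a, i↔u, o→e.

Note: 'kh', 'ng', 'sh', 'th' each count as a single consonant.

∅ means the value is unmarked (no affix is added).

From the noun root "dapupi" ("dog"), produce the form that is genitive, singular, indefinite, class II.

dapupiziingzingdek

Attach noun class class II -zu → dapupizu.
Attach number singular -ing → dapupizuing.
Attach definiteness indefinite -zung → dapupizuingzung.
Attach case genitive -dek → dapupizuingzungdek.
Apply vowel harmony: dapupizuingzungdek → dapupiziingzingdek.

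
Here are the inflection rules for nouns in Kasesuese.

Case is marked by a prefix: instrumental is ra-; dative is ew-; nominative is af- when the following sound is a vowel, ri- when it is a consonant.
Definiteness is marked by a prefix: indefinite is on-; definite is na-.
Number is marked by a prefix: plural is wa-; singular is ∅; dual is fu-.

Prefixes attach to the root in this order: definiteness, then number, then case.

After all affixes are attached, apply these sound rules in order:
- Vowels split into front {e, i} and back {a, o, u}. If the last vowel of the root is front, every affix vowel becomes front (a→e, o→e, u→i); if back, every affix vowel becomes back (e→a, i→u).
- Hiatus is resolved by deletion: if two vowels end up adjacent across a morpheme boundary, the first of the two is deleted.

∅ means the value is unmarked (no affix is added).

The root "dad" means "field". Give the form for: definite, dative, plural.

Attach definiteness definite na- → nadad.
Attach number plural wa- → wanadad.
Attach case dative ew- → ewwanadad.
Apply vowel harmony: ewwanadad → awwanadad.
Vowel deletion: no change.

awwanadad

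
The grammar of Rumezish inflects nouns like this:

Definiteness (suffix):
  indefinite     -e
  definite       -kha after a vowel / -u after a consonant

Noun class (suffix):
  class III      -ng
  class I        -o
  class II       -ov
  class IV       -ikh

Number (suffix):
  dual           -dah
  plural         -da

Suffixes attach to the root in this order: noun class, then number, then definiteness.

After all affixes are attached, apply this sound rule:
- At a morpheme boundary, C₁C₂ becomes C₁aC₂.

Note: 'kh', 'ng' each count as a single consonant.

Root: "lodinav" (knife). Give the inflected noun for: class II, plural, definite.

lodinavovadakha

Attach noun class class II -ov → lodinavov.
Attach number plural -da → lodinavovda.
Attach definiteness definite -kha (after vowel 'a') → lodinavovdakha.
Apply epenthesis: lodinavovdakha → lodinavovadakha.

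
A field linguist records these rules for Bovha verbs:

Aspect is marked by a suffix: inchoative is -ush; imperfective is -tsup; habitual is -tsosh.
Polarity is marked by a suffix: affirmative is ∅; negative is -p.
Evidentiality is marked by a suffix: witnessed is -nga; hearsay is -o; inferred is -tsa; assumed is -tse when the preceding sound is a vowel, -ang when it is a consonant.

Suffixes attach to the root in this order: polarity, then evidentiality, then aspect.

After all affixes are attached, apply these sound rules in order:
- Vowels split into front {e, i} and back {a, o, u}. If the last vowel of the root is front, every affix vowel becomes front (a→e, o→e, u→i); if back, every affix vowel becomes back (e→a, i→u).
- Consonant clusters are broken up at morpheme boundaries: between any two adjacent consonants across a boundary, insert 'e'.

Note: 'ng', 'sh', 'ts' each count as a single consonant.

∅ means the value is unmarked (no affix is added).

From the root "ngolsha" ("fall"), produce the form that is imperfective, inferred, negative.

Attach polarity negative -p → ngolshap.
Attach evidentiality inferred -tsa → ngolshaptsa.
Attach aspect imperfective -tsup → ngolshaptsatsup.
Vowel harmony: no change.
Apply epenthesis: ngolshaptsatsup → ngolshapetsatsup.

ngolshapetsatsup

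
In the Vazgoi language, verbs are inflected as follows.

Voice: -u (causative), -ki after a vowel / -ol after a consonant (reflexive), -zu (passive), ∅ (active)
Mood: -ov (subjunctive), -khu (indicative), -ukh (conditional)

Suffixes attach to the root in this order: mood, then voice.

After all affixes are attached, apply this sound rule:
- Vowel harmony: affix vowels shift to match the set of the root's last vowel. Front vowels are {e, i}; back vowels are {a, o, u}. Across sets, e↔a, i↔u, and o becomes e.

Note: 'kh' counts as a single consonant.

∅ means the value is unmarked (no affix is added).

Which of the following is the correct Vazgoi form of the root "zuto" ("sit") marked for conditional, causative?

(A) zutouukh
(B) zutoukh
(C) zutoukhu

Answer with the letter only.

Attach mood conditional -ukh → zutoukh.
Attach voice causative -u → zutoukhu.
Vowel harmony: no change.
So the correct form is zutoukhu, option (C).
(A) zutouukh is wrong: it has the affixes in the wrong order.
(B) zutoukh is wrong: it uses active instead of causative for voice.

C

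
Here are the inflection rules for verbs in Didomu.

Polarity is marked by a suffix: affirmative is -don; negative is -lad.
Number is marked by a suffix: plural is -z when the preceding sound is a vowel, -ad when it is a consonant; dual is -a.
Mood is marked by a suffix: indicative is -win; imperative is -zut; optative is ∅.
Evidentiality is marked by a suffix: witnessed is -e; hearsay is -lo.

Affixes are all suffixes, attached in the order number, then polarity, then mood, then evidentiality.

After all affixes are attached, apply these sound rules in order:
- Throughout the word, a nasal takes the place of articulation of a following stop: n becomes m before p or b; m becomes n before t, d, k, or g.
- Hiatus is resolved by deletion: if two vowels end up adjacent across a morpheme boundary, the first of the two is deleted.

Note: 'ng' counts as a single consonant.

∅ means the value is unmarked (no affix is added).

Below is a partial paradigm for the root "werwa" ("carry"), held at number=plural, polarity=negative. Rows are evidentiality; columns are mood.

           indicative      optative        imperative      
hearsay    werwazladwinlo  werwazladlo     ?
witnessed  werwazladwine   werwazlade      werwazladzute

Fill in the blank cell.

Attach number plural -z (after vowel 'a') → werwaz.
Attach polarity negative -lad → werwazlad.
Attach mood imperative -zut → werwazladzut.
Attach evidentiality hearsay -lo → werwazladzutlo.
Nasal assimilation: no change.
Vowel deletion: no change.

werwazladzutlo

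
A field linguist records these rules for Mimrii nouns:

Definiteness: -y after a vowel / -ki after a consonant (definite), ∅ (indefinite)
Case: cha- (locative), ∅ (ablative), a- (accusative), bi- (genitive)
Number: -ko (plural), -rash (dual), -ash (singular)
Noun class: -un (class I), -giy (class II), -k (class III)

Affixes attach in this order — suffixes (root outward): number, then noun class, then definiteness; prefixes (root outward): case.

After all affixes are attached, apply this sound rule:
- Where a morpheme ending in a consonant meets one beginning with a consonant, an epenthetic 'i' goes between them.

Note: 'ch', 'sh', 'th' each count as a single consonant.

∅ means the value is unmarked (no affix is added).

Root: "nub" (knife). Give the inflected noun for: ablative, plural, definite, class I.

case = ablative: zero marking, form stays nub.
Attach number plural -ko → nubko.
Attach noun class class I -un → nubkoun.
Attach definiteness definite -ki (after consonant 'n') → nubkounki.
Apply epenthesis: nubkounki → nubikouniki.

nubikouniki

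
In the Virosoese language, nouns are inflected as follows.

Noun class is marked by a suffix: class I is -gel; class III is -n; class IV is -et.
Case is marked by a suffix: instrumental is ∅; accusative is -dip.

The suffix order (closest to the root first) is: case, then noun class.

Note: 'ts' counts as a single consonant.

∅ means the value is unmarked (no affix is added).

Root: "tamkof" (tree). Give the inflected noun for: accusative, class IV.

Attach case accusative -dip → tamkofdip.
Attach noun class class IV -et → tamkofdipet.

tamkofdipet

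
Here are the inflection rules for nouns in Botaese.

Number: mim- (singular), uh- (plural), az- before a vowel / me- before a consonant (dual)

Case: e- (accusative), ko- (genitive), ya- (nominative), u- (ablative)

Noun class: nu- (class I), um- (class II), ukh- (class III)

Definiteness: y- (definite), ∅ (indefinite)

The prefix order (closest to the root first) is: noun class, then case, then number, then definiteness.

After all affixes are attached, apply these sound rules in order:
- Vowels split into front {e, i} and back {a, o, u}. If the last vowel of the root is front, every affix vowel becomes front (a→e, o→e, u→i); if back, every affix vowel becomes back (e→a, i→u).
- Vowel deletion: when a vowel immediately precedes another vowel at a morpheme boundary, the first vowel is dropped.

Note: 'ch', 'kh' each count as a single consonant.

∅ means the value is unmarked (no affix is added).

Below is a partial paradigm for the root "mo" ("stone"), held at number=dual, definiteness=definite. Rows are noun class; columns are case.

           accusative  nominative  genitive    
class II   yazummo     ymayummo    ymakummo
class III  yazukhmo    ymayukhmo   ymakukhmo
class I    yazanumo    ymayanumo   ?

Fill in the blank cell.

Attach noun class class I nu- → numo.
Attach case genitive ko- → konumo.
Attach number dual me- (before consonant 'k') → mekonumo.
Attach definiteness definite y- → ymekonumo.
Apply vowel harmony: ymekonumo → ymakonumo.
Vowel deletion: no change.

ymakonumo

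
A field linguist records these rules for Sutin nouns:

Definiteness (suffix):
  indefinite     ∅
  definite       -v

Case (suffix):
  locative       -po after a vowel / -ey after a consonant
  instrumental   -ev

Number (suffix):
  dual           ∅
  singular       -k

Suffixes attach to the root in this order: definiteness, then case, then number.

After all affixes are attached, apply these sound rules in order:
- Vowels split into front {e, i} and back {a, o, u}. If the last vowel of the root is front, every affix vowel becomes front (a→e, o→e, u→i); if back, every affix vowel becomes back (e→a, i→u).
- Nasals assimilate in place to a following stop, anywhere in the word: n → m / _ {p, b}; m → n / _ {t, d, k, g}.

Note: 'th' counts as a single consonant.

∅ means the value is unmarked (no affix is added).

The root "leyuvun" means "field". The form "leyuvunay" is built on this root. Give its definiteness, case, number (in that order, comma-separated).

indefinite, locative, dual

Segment: leyuvun-ey.
definiteness: ∅ → indefinite.
case: -po/ey → locative.
number: ∅ → dual.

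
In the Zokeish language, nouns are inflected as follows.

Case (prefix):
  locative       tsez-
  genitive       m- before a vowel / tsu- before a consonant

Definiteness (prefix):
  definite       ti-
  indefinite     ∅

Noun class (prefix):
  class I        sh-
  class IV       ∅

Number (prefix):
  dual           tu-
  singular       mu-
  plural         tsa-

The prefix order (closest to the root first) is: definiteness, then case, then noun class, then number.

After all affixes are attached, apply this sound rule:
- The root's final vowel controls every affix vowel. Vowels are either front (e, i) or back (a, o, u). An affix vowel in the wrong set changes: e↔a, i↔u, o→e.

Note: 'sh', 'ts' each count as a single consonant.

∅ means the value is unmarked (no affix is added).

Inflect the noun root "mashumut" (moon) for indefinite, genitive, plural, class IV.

tsatsumashumut

definiteness = indefinite: zero marking, form stays mashumut.
Attach case genitive tsu- (before consonant 'm') → tsumashumut.
noun class = class IV: zero marking, form stays tsumashumut.
Attach number plural tsa- → tsatsumashumut.
Vowel harmony: no change.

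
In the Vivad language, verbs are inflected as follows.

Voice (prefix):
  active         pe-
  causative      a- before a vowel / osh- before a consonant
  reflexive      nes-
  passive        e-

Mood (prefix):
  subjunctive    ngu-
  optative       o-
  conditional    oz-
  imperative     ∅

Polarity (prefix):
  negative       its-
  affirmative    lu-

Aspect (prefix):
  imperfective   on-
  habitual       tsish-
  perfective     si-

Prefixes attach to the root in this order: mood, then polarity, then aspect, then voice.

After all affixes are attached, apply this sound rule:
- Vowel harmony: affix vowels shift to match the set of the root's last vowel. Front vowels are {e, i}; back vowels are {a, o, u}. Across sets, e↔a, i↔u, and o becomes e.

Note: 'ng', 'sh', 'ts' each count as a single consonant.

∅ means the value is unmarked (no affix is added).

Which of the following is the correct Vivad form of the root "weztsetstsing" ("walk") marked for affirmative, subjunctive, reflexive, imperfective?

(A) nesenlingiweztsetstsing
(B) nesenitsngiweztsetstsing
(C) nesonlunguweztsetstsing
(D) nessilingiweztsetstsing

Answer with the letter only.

A

Attach mood subjunctive ngu- → nguweztsetstsing.
Attach polarity affirmative lu- → lunguweztsetstsing.
Attach aspect imperfective on- → onlunguweztsetstsing.
Attach voice reflexive nes- → nesonlunguweztsetstsing.
Apply vowel harmony: nesonlunguweztsetstsing → nesenlingiweztsetstsing.
So the correct form is nesenlingiweztsetstsing, option (A).
(C) nesonlunguweztsetstsing is wrong: it fails to apply the sound rule(s).
(D) nessilingiweztsetstsing is wrong: it uses perfective instead of imperfective for aspect.
(B) nesenitsngiweztsetstsing is wrong: it uses negative instead of affirmative for polarity.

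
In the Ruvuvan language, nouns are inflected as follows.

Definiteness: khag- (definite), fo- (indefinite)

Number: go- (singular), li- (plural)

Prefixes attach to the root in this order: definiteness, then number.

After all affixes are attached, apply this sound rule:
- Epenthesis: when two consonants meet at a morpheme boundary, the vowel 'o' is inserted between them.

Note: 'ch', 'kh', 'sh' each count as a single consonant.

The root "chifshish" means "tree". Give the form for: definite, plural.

Attach definiteness definite khag- → khagchifshish.
Attach number plural li- → likhagchifshish.
Apply epenthesis: likhagchifshish → likhagochifshish.

likhagochifshish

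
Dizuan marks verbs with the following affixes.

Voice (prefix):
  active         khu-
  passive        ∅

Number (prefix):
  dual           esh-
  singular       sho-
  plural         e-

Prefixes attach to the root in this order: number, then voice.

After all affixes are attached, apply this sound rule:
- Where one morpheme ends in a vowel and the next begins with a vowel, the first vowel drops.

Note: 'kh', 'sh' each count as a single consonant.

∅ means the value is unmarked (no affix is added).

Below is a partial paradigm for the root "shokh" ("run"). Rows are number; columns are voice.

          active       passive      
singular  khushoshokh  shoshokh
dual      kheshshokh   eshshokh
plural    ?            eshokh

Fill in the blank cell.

kheshokh

Attach number plural e- → eshokh.
Attach voice active khu- → khueshokh.
Apply vowel deletion: khueshokh → kheshokh.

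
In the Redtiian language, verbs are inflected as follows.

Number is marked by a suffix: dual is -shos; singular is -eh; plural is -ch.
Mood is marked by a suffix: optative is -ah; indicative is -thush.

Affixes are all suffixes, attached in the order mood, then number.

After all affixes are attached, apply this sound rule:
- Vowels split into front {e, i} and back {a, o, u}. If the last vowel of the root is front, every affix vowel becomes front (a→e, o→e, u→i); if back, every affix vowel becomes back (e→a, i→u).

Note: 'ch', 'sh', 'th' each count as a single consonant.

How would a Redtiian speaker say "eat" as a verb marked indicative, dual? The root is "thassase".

thassasethishshes

Attach mood indicative -thush → thassasethush.
Attach number dual -shos → thassasethushshos.
Apply vowel harmony: thassasethushshos → thassasethishshes.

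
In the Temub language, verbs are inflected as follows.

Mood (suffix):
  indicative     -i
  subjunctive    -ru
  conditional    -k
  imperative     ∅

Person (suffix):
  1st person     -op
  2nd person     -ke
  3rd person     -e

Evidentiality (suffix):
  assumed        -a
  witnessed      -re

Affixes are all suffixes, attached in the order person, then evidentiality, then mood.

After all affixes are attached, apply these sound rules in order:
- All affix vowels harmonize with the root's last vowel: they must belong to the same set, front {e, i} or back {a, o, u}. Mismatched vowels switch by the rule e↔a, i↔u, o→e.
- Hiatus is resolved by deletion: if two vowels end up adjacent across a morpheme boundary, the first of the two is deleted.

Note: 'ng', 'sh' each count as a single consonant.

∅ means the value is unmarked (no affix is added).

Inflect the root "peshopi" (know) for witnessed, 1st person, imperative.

Attach person 1st person -op → peshopiop.
Attach evidentiality witnessed -re → peshopiopre.
mood = imperative: zero marking, form stays peshopiopre.
Apply vowel harmony: peshopiopre → peshopiepre.
Apply vowel deletion: peshopiepre → peshopepre.

peshopepre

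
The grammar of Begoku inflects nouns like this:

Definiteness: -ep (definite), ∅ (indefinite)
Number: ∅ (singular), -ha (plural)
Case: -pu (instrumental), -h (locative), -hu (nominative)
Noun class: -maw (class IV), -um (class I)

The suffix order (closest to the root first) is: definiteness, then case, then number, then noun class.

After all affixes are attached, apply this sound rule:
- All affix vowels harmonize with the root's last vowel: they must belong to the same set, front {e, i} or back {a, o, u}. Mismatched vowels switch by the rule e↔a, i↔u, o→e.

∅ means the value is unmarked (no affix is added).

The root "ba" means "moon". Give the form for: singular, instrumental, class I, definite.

baappuum

Attach definiteness definite -ep → baep.
Attach case instrumental -pu → baeppu.
number = singular: zero marking, form stays baeppu.
Attach noun class class I -um → baeppuum.
Apply vowel harmony: baeppuum → baappuum.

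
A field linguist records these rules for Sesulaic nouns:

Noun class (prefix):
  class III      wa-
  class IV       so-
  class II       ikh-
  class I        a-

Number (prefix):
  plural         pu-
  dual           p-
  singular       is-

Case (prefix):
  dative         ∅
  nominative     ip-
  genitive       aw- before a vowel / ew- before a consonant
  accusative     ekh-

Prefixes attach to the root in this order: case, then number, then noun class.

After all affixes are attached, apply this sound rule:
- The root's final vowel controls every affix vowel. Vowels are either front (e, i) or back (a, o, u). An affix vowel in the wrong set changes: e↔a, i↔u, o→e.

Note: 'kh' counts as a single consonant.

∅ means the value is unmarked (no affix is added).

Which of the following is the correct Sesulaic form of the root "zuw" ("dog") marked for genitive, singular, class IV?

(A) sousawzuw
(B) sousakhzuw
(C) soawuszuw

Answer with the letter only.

A

Attach case genitive ew- (before consonant 'z') → ewzuw.
Attach number singular is- → isewzuw.
Attach noun class class IV so- → soisewzuw.
Apply vowel harmony: soisewzuw → sousawzuw.
So the correct form is sousawzuw, option (A).
(C) soawuszuw is wrong: it has the affixes in the wrong order.
(B) sousakhzuw is wrong: it uses accusative instead of genitive for case.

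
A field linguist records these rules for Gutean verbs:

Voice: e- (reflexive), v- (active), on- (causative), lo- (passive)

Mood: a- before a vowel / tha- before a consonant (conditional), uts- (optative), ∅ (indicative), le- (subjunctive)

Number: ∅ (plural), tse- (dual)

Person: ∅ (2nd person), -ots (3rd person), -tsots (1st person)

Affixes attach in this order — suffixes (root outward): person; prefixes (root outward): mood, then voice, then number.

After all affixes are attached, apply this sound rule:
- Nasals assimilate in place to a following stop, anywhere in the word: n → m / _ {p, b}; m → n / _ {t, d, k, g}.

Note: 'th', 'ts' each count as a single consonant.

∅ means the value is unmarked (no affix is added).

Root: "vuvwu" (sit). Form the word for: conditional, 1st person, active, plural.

Attach mood conditional tha- (before consonant 'v') → thavuvwu.
Attach voice active v- → vthavuvwu.
Attach person 1st person -tsots → vthavuvwutsots.
number = plural: zero marking, form stays vthavuvwutsots.
Nasal assimilation: no change.

vthavuvwutsots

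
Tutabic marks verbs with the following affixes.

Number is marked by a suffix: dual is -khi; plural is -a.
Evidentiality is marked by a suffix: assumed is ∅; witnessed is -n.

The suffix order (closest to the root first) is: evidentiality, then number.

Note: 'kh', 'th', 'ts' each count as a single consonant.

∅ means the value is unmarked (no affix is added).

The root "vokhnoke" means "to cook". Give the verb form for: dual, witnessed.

vokhnokenkhi

Attach evidentiality witnessed -n → vokhnoken.
Attach number dual -khi → vokhnokenkhi.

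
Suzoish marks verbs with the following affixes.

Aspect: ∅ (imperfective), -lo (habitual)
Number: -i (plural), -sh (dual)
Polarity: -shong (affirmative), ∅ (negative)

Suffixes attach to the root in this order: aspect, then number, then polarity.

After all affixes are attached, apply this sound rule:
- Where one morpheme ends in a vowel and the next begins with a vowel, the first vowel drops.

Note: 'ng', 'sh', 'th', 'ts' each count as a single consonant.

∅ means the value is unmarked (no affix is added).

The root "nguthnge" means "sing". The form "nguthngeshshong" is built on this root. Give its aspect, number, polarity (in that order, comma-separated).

imperfective, dual, affirmative

Segment: nguthnge-sh-shong.
aspect: ∅ → imperfective.
number: -sh → dual.
polarity: -shong → affirmative.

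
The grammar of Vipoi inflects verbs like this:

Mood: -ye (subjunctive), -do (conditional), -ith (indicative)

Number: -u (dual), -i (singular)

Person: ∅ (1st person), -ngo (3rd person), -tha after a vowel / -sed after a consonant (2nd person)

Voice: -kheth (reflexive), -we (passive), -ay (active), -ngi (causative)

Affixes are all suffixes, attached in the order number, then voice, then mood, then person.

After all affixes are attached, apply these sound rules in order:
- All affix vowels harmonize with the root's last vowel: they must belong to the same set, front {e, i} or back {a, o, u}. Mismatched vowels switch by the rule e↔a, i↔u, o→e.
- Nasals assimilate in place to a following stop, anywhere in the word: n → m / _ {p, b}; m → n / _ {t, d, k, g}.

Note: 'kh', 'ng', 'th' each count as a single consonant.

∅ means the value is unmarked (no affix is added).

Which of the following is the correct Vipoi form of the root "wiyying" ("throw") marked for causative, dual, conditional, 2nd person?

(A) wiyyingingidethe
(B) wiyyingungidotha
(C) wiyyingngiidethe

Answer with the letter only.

Attach number dual -u → wiyyingu.
Attach voice causative -ngi → wiyyingungi.
Attach mood conditional -do → wiyyingungido.
Attach person 2nd person -tha (after vowel 'o') → wiyyingungidotha.
Apply vowel harmony: wiyyingungidotha → wiyyingingidethe.
Nasal assimilation: no change.
So the correct form is wiyyingingidethe, option (A).
(B) wiyyingungidotha is wrong: it fails to apply the sound rule(s).
(C) wiyyingngiidethe is wrong: it has the affixes in the wrong order.

A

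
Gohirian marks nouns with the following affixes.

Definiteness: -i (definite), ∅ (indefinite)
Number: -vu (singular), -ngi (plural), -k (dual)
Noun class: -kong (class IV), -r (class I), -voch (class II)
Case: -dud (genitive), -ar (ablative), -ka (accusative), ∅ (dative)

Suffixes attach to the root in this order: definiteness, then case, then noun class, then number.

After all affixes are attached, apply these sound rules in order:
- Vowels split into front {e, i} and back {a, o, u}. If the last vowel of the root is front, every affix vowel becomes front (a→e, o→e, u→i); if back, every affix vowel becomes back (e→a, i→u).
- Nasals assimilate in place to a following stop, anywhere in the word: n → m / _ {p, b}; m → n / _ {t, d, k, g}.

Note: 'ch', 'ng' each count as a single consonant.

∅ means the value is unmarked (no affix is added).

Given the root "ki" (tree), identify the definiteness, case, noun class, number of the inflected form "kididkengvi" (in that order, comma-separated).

indefinite, genitive, class IV, singular

Segment: ki-dud-kong-vu.
definiteness: ∅ → indefinite.
case: -dud → genitive.
noun class: -kong → class IV.
number: -vu → singular.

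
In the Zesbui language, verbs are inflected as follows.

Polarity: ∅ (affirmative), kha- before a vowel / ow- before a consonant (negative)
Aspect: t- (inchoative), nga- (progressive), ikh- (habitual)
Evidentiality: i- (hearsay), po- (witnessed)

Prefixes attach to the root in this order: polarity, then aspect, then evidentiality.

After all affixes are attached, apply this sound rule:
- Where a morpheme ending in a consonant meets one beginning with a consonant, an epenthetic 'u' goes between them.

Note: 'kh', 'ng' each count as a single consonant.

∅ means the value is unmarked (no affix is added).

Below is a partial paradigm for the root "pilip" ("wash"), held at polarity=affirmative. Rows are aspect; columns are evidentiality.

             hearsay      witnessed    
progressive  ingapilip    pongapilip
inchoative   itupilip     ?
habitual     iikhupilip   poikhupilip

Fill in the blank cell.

potupilip

polarity = affirmative: zero marking, form stays pilip.
Attach aspect inchoative t- → tpilip.
Attach evidentiality witnessed po- → potpilip.
Apply epenthesis: potpilip → potupilip.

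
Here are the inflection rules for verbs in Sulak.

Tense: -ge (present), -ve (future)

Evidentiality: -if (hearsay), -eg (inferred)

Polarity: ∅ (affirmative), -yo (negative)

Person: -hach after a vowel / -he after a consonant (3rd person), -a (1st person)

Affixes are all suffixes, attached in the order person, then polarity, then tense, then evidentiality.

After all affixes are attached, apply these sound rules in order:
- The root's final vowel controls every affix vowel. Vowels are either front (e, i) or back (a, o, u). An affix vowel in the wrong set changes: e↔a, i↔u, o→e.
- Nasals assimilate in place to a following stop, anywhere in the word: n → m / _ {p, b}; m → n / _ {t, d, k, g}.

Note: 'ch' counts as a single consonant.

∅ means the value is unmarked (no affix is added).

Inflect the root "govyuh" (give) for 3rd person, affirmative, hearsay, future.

govyuhhavauf

Attach person 3rd person -he (after consonant 'h') → govyuhhe.
polarity = affirmative: zero marking, form stays govyuhhe.
Attach tense future -ve → govyuhheve.
Attach evidentiality hearsay -if → govyuhheveif.
Apply vowel harmony: govyuhheveif → govyuhhavauf.
Nasal assimilation: no change.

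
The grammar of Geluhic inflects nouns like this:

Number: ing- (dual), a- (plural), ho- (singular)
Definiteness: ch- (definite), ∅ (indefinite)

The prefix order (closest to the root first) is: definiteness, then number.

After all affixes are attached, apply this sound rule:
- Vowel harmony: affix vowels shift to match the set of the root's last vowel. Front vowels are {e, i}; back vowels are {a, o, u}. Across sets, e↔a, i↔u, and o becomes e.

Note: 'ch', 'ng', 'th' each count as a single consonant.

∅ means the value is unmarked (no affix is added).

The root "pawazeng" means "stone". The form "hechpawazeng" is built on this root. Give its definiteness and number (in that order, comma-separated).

definite, singular

Segment: ho-ch-pawazeng.
definiteness: ch- → definite.
number: ho- → singular.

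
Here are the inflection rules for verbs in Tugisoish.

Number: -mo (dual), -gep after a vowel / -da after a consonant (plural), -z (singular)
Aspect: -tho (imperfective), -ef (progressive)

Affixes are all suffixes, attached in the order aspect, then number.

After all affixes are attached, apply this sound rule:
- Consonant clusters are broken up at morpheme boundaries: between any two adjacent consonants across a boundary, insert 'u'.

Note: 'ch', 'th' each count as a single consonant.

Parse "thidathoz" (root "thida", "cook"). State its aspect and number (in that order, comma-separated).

imperfective, singular

Segment: thida-tho-z.
aspect: -tho → imperfective.
number: -z → singular.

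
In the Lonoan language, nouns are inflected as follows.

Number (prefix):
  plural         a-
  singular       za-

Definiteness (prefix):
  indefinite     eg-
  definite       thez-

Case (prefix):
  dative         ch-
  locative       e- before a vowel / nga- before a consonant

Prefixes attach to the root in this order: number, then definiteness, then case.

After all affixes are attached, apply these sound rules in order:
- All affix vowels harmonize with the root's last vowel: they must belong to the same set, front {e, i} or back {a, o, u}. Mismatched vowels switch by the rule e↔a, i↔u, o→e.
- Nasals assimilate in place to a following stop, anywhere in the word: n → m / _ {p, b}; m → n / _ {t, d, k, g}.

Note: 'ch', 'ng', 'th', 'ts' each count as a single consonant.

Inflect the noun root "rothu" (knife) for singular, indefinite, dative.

Attach number singular za- → zarothu.
Attach definiteness indefinite eg- → egzarothu.
Attach case dative ch- → chegzarothu.
Apply vowel harmony: chegzarothu → chagzarothu.
Nasal assimilation: no change.

chagzarothu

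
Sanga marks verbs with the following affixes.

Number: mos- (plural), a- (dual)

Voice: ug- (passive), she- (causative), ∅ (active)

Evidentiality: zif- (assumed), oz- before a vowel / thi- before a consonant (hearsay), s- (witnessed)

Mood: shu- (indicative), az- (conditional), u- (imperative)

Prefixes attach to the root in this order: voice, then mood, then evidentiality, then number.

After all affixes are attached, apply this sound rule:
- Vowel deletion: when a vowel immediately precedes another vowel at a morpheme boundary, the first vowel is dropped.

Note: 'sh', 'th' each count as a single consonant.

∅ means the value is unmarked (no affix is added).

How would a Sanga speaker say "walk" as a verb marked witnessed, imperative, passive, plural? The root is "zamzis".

mossugzamzis

Attach voice passive ug- → ugzamzis.
Attach mood imperative u- → uugzamzis.
Attach evidentiality witnessed s- → suugzamzis.
Attach number plural mos- → mossuugzamzis.
Apply vowel deletion: mossuugzamzis → mossugzamzis.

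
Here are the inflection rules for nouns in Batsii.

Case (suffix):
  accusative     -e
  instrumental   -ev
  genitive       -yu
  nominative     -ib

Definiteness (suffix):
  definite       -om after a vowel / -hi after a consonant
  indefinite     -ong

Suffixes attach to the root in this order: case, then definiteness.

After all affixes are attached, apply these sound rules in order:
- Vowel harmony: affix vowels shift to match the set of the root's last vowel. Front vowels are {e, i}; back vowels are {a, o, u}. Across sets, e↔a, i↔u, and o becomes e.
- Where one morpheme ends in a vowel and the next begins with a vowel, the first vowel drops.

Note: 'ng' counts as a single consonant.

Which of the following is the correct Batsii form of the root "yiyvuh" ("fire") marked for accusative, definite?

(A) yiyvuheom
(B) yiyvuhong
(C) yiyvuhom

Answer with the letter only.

C

Attach case accusative -e → yiyvuhe.
Attach definiteness definite -om (after vowel 'e') → yiyvuheom.
Apply vowel harmony: yiyvuheom → yiyvuhaom.
Apply vowel deletion: yiyvuhaom → yiyvuhom.
So the correct form is yiyvuhom, option (C).
(B) yiyvuhong is wrong: it uses indefinite instead of definite for definiteness.
(A) yiyvuheom is wrong: it fails to apply the sound rule(s).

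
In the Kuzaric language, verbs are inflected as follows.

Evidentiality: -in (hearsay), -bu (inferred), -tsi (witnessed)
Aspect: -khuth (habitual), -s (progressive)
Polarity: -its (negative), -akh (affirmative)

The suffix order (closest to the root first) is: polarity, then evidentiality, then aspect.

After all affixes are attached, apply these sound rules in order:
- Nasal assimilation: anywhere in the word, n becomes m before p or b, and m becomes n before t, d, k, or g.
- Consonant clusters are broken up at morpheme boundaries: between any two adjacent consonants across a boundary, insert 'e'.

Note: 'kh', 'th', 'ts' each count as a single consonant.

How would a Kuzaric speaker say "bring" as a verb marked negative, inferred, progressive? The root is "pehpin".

Attach polarity negative -its → pehpinits.
Attach evidentiality inferred -bu → pehpinitsbu.
Attach aspect progressive -s → pehpinitsbus.
Nasal assimilation: no change.
Apply epenthesis: pehpinitsbus → pehpinitsebus.

pehpinitsebus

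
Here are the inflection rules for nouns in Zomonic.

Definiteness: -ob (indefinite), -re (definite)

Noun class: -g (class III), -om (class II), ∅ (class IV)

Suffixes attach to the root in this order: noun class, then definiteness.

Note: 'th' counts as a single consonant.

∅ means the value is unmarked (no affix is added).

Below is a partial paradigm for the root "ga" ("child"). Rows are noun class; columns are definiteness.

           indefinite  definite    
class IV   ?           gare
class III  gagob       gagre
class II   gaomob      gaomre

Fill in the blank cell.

gaob

noun class = class IV: zero marking, form stays ga.
Attach definiteness indefinite -ob → gaob.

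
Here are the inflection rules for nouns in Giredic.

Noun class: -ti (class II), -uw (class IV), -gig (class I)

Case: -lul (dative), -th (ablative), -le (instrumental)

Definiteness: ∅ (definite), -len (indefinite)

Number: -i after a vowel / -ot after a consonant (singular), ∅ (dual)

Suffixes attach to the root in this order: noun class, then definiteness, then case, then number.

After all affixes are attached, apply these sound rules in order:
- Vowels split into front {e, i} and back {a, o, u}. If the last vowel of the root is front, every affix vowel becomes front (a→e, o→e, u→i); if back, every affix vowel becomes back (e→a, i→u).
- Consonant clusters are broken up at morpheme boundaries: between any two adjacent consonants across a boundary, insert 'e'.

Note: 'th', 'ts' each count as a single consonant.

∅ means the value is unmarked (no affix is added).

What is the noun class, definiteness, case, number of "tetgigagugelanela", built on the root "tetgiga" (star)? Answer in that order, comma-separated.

class I, indefinite, instrumental, dual

Segment: tetgiga-gig-len-le.
noun class: -gig → class I.
definiteness: -len → indefinite.
case: -le → instrumental.
number: ∅ → dual.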